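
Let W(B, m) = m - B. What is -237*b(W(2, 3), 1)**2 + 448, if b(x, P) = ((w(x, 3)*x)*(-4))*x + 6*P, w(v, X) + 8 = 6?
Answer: -46004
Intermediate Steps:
w(v, X) = -2 (w(v, X) = -8 + 6 = -2)
b(x, P) = 6*P + 8*x**2 (b(x, P) = (-2*x*(-4))*x + 6*P = (8*x)*x + 6*P = 8*x**2 + 6*P = 6*P + 8*x**2)
-237*b(W(2, 3), 1)**2 + 448 = -237*(6*1 + 8*(3 - 1*2)**2)**2 + 448 = -237*(6 + 8*(3 - 2)**2)**2 + 448 = -237*(6 + 8*1**2)**2 + 448 = -237*(6 + 8*1)**2 + 448 = -237*(6 + 8)**2 + 448 = -237*14**2 + 448 = -237*196 + 448 = -46452 + 448 = -46004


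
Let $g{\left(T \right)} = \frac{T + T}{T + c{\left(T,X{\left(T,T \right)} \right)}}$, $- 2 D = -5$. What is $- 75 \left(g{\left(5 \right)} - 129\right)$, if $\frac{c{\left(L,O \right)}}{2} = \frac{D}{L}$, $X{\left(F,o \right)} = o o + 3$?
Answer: $9550$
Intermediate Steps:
$D = \frac{5}{2}$ ($D = \left(- \frac{1}{2}\right) \left(-5\right) = \frac{5}{2} \approx 2.5$)
$X{\left(F,o \right)} = 3 + o^{2}$ ($X{\left(F,o \right)} = o^{2} + 3 = 3 + o^{2}$)
$c{\left(L,O \right)} = \frac{5}{L}$ ($c{\left(L,O \right)} = 2 \frac{5}{2 L} = \frac{5}{L}$)
$g{\left(T \right)} = \frac{2 T}{T + \frac{5}{T}}$ ($g{\left(T \right)} = \frac{T + T}{T + \frac{5}{T}} = \frac{2 T}{T + \frac{5}{T}}$)
$- 75 \left(g{\left(5 \right)} - 129\right) = - 75 \left(\frac{2 \cdot 5^{2}}{5 + 5^{2}} - 129\right) = - 75 \left(2 \cdot 25 \frac{1}{5 + 25} - 129\right) = - 75 \left(2 \cdot 25 \cdot \frac{1}{30} - 129\right) = - 75 \left(\frac{5}{3} - 129\right) = \left(-75\right) \left(- \frac{382}{3}\right) = 9550$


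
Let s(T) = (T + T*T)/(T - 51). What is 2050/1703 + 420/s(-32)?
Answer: -14333245/422344 ≈ -33.937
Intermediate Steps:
s(T) = (T + T²)/(-51 + T)
2050/1703 + 420/s(-32) = 2050/1703 + 420/((-32*(1 - 32)/(-51 - 32))) = 2050*(1/1703) + 420/((-32*(-31)/(-83))) = 2050/1703 + 420/((-32*(-1/83)*(-31))) = 2050/1703 + 420/(-992/83) = 2050/1703 + 420*(-83/992) = 2050/1703 - 8715/248 = -14333245/422344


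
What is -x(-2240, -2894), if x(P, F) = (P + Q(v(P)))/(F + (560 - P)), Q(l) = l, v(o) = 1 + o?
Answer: -4479/94 ≈ -47.649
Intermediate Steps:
x(P, F) = (1 + 2*P)/(560 + F - P) (x(P, F) = (P + (1 + P))/(F + (560 - P)) = (1 + 2*P)/(560 + F - P))
-x(-2240, -2894) = -(1 + 2*(-2240))/(560 - 2894 - 1*(-2240)) = -(1 - 4480)/(560 - 2894 + 2240) = -(-4479)/(-94) = -(-1)*(-4479)/94 = -1*4479/94 = -4479/94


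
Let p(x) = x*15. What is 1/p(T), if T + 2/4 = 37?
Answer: 2/1095 ≈ 0.0018265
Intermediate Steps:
T = 73/2 (T = -1/2 + 37 = 73/2 ≈ 36.500)
p(x) = 15*x
1/p(T) = 1/(15*(73/2)) = 1/(1095/2) = 2/1095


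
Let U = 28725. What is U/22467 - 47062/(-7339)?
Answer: 422718243/54961771 ≈ 7.6911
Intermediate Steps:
U/22467 - 47062/(-7339) = 28725/22467 - 47062/(-7339) = 28725*(1/22467) - 47062*(-1/7339) = 9575/7489 + 47062/7339 = 422718243/54961771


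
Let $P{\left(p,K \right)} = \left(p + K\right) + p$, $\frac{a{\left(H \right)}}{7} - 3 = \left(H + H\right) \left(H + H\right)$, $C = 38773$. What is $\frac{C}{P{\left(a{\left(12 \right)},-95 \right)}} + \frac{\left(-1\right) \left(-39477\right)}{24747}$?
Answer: $\frac{425255226}{66082739} \approx 6.4352$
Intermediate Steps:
$a{\left(H \right)} = 21 + 28 H^{2}$ ($a{\left(H \right)} = 21 + 7 \left(H + H\right) \left(H + H\right) = 21 + 7 \cdot 2 H 2 H = 21 + 7 \cdot 4 H^{2} = 21 + 28 H^{2}$)
$P{\left(p,K \right)} = K + 2 p$ ($P{\left(p,K \right)} = \left(K + p\right) + p = K + 2 p$)
$\frac{C}{P{\left(a{\left(12 \right)},-95 \right)}} + \frac{\left(-1\right) \left(-39477\right)}{24747} = \frac{38773}{-95 + 2 \left(21 + 28 \cdot 12^{2}\right)} + \frac{\left(-1\right) \left(-39477\right)}{24747} = \frac{38773}{-95 + 2 \left(21 + 28 \cdot 144\right)} + 39477 \cdot \frac{1}{24747} = \frac{38773}{-95 + 2 \left(21 + 4032\right)} + \frac{13159}{8249} = \frac{38773}{-95 + 2 \cdot 4053} + \frac{13159}{8249} = \frac{38773}{-95 + 8106} + \frac{13159}{8249} = \frac{38773}{8011} + \frac{13159}{8249} = \frac{425255226}{66082739}$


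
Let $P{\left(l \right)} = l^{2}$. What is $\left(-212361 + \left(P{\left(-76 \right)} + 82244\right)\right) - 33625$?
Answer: $-157966$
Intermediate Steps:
$\left(-212361 + \left(P{\left(-76 \right)} + 82244\right)\right) - 33625 = \left(-212361 + \left(\left(-76\right)^{2} + 82244\right)\right) - 33625 = \left(-212361 + \left(5776 + 82244\right)\right) - 33625 = \left(-212361 + 88020\right) - 33625 = -124341 - 33625 = -157966$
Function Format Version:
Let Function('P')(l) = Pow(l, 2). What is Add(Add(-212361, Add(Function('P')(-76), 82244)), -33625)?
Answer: -157966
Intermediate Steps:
Add(Add(-212361, Add(Function('P')(-76), 82244)), -33625) = Add(Add(-212361, Add(Pow(-76, 2), 82244)), -33625) = Add(Add(-212361, Add(5776, 82244)), -33625) = Add(Add(-212361, 88020), -33625) = Add(-124341, -33625) = -157966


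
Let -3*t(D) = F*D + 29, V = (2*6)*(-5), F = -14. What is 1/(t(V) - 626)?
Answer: -3/2747 ≈ -0.0010921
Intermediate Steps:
V = -60 (V = 12*(-5) = -60)
t(D) = -29/3 + 14*D/3 (t(D) = -(-14*D + 29)/3 = -(29 - 14*D)/3 = -29/3 + 14*D/3)
1/(t(V) - 626) = 1/((-29/3 + (14/3)*(-60)) - 626) = 1/((-29/3 - 280) - 626) = 1/(-869/3 - 626) = 1/(-2747/3) = -3/2747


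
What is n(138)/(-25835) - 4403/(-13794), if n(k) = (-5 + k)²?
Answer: -130250561/356367990 ≈ -0.36549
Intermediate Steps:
n(138)/(-25835) - 4403/(-13794) = (-5 + 138)²/(-25835) - 4403/(-13794) = 133²*(-1/25835) - 4403*(-1/13794) = 17689*(-1/25835) + 4403/13794 = -17689/25835 + 4403/13794 = -130250561/356367990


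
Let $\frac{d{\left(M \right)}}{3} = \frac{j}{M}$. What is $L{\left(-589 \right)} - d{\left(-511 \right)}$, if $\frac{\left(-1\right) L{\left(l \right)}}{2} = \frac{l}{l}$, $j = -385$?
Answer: $- \frac{311}{73} \approx -4.2603$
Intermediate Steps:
$L{\left(l \right)} = -2$ ($L{\left(l \right)} = - 2 \frac{l}{l} = \left(-2\right) 1 = -2$)
$d{\left(M \right)} = - \frac{1155}{M}$ ($d{\left(M \right)} = 3 \left(- \frac{385}{M}\right) = - \frac{1155}{M}$)
$L{\left(-589 \right)} - d{\left(-511 \right)} = -2 - - \frac{1155}{-511} = -2 - \left(-1155\right) \left(- \frac{1}{511}\right) = -2 - \frac{165}{73} = - \frac{311}{73}$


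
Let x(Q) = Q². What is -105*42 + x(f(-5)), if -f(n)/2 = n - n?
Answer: -4410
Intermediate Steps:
f(n) = 0 (f(n) = -2*(n - n) = -2*0 = 0)
-105*42 + x(f(-5)) = -105*42 + 0² = -4410 + 0 = -4410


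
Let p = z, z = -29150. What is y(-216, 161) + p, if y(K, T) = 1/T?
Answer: -4693149/161 ≈ -29150.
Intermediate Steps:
p = -29150
y(-216, 161) + p = 1/161 - 29150 = -4693149/161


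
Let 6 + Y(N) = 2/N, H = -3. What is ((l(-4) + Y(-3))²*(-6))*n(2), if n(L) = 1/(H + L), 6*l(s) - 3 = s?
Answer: 1681/6 ≈ 280.17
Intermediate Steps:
l(s) = ½ + s/6
n(L) = 1/(-3 + L)
Y(N) = -6 + 2/N
((l(-4) + Y(-3))²*(-6))*n(2) = (((½ + (⅙)*(-4)) + (-6 + 2/(-3)))²*(-6))/(-3 + 2) = (((½ - ⅔) + (-6 + 2*(-⅓)))²*(-6))/(-1) = ((-⅙ + (-6 - ⅔))²*(-6))*(-1) = ((-⅙ - 20/3)²*(-6))*(-1) = ((-41/6)²*(-6))*(-1) = ((1681/36)*(-6))*(-1) = -1681/6*(-1) = 1681/6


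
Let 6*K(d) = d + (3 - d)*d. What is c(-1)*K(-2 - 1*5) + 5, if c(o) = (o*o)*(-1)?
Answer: 107/6 ≈ 17.833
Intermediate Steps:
c(o) = -o**2 (c(o) = o**2*(-1) = -o**2)
K(d) = d/6 + d*(3 - d)/6 (K(d) = (d + (3 - d)*d)/6 = (d + d*(3 - d))/6 = d/6 + d*(3 - d)/6)
c(-1)*K(-2 - 1*5) + 5 = (-1*(-1)**2)*((-2 - 1*5)*(4 - (-2 - 1*5))/6) + 5 = (-1*1)*((-2 - 5)*(4 - (-2 - 5))/6) + 5 = -(-7)*(4 - 1*(-7))/6 + 5 = -(-7)*(4 + 7)/6 + 5 = -(-7)*11/6 + 5 = -1*(-77/6) + 5 = 77/6 + 5 = 107/6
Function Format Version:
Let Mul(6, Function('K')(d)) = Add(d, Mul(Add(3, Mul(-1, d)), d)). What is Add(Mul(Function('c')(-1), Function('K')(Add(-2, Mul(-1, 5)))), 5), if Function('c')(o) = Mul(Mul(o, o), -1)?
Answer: Rational(107, 6) ≈ 17.833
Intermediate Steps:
Function('c')(o) = Mul(-1, Pow(o, 2)) (Function('c')(o) = Mul(Pow(o, 2), -1) = Mul(-1, Pow(o, 2)))
Function('K')(d) = Add(Mul(Rational(1, 6), d), Mul(Rational(1, 6), d, Add(3, Mul(-1, d)))) (Function('K')(d) = Mul(Rational(1, 6), Add(d, Mul(Add(3, Mul(-1, d)), d))) = Mul(Rational(1, 6), Add(d, Mul(d, Add(3, Mul(-1, d))))) = Add(Mul(Rational(1, 6), d), Mul(Rational(1, 6), d, Add(3, Mul(-1, d)))))
Add(Mul(Function('c')(-1), Function('K')(Add(-2, Mul(-1, 5)))), 5) = Add(Mul(Mul(-1, Pow(-1, 2)), Mul(Rational(1, 6), Add(-2, Mul(-1, 5)), Add(4, Mul(-1, Add(-2, Mul(-1, 5)))))), 5) = Add(Mul(Mul(-1, 1), Mul(Rational(1, 6), Add(-2, -5), Add(4, Mul(-1, Add(-2, -5))))), 5) = Add(Mul(-1, Mul(Rational(1, 6), -7, Add(4, Mul(-1, -7)))), 5) = Add(Mul(-1, Mul(Rational(1, 6), -7, Add(4, 7))), 5) = Add(Mul(-1, Mul(Rational(1, 6), -7, 11)), 5) = Add(Mul(-1, Rational(-77, 6)), 5) = Add(Rational(77, 6), 5) = Rational(107, 6)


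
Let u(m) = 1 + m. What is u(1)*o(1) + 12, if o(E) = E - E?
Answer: 12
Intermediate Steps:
o(E) = 0
u(1)*o(1) + 12 = (1 + 1)*0 + 12 = 2*0 + 12 = 0 + 12 = 12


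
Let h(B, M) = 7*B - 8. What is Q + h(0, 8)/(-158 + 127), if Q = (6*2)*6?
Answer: 2240/31 ≈ 72.258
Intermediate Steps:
Q = 72 (Q = 12*6 = 72)
h(B, M) = -8 + 7*B
Q + h(0, 8)/(-158 + 127) = 72 + (-8 + 7*0)/(-158 + 127) = 72 + (-8 + 0)/(-31) = 72 - 8*(-1/31) = 72 + 8/31 = 2240/31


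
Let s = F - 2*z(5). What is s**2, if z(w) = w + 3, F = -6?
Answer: 484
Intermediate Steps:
z(w) = 3 + w
s = -22 (s = -6 - 2*(3 + 5) = -6 - 2*8 = -6 - 1*16 = -6 - 16 = -22)
s**2 = (-22)**2 = 484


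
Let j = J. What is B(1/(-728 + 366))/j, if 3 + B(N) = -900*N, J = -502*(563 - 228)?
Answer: 93/30438770 ≈ 3.0553e-6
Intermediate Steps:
J = -168170 (J = -502*335 = -168170)
B(N) = -3 - 900*N
j = -168170
B(1/(-728 + 366))/j = (-3 - 900/(-728 + 366))/(-168170) = (-3 - 900/(-362))*(-1/168170) = (-3 - 900*(-1/362))*(-1/168170) = (-3 + 450/181)*(-1/168170) = -93/181*(-1/168170) = 93/30438770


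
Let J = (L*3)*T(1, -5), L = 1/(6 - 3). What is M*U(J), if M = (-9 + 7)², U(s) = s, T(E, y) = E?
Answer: 4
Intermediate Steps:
L = ⅓ (L = 1/3 = ⅓ ≈ 0.33333)
J = 1 (J = ((⅓)*3)*1 = 1*1 = 1)
M = 4 (M = (-2)² = 4)
M*U(J) = 4*1 = 4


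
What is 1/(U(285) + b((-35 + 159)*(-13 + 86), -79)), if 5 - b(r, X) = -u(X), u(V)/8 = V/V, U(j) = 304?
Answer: 1/317 ≈ 0.0031546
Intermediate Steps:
u(V) = 8 (u(V) = 8*(V/V) = 8*1 = 8)
b(r, X) = 13 (b(r, X) = 5 - (-1)*8 = 5 - 1*(-8) = 5 + 8 = 13)
1/(U(285) + b((-35 + 159)*(-13 + 86), -79)) = 1/(304 + 13) = 1/317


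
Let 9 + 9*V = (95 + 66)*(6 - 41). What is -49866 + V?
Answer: -454438/9 ≈ -50493.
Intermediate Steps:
V = -5644/9 (V = -1 + ((95 + 66)*(6 - 41))/9 = -1 + (161*(-35))/9 = -1 + (⅑)*(-5635) = -1 - 5635/9 = -5644/9 ≈ -627.11)
-49866 + V = -49866 - 5644/9 = -454438/9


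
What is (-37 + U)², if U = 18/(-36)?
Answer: 5625/4 ≈ 1406.3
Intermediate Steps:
U = -½ (U = 18*(-1/36) = -½ ≈ -0.50000)
(-37 + U)² = (-37 - ½)² = (-75/2)² = 5625/4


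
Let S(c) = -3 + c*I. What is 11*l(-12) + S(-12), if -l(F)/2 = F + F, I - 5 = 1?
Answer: 453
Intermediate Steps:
I = 6 (I = 5 + 1 = 6)
S(c) = -3 + 6*c (S(c) = -3 + c*6 = -3 + 6*c)
l(F) = -4*F (l(F) = -2*(F + F) = -4*F)
11*l(-12) + S(-12) = 11*(-4*(-12)) + (-3 + 6*(-12)) = 11*48 + (-3 - 72) = 528 - 75 = 453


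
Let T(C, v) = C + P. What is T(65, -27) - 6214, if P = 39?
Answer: -6110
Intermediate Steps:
T(C, v) = 39 + C (T(C, v) = C + 39 = 39 + C)
T(65, -27) - 6214 = (39 + 65) - 6214 = 104 - 6214 = -6110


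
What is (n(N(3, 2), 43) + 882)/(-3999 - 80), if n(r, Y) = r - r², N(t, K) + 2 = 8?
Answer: -852/4079 ≈ -0.20887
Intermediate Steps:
N(t, K) = 6 (N(t, K) = -2 + 8 = 6)
(n(N(3, 2), 43) + 882)/(-3999 - 80) = (6*(1 - 1*6) + 882)/(-3999 - 80) = (6*(1 - 6) + 882)/(-4079) = (6*(-5) + 882)*(-1/4079) = (-30 + 882)*(-1/4079) = 852*(-1/4079) = -852/4079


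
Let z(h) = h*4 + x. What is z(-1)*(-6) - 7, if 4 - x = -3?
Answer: -25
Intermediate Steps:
x = 7 (x = 4 - 1*(-3) = 4 + 3 = 7)
z(h) = 7 + 4*h (z(h) = h*4 + 7 = 4*h + 7 = 7 + 4*h)
z(-1)*(-6) - 7 = (7 + 4*(-1))*(-6) - 7 = (7 - 4)*(-6) - 7 = 3*(-6) - 7 = -18 - 7 = -25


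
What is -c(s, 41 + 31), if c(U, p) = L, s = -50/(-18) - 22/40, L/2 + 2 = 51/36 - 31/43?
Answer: 673/258 ≈ 2.6085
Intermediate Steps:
L = -673/258 (L = -4 + 2*(51/36 - 31/43) = -4 + 2*(51*(1/36) - 31*1/43) = -4 + 2*(17/12 - 31/43) = -4 + 2*(359/516) = -4 + 359/258 = -673/258 ≈ -2.6085)
s = 401/180 (s = -50*(-1/18) - 22*1/40 = 25/9 - 11/20 = 401/180 ≈ 2.2278)
c(U, p) = -673/258
-c(s, 41 + 31) = -1*(-673/258) = 673/258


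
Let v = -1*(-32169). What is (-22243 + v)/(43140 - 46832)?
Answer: -4963/1846 ≈ -2.6885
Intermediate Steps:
v = 32169
(-22243 + v)/(43140 - 46832) = (-22243 + 32169)/(43140 - 46832) = 9926/(-3692) = 9926*(-1/3692) = -4963/1846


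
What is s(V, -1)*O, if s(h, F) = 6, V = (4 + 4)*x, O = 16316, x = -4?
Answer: 97896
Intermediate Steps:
V = -32 (V = (4 + 4)*(-4) = 8*(-4) = -32)
s(V, -1)*O = 6*16316 = 97896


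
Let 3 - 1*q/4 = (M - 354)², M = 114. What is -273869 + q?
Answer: -504257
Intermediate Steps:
q = -230388 (q = 12 - 4*(114 - 354)² = 12 - 4*(-240)² = 12 - 4*57600 = 12 - 230400 = -230388)
-273869 + q = -273869 - 230388 = -504257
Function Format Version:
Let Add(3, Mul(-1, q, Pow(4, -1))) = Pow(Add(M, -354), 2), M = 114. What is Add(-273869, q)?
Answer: -504257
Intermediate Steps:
q = -230388 (q = Add(12, Mul(-4, Pow(Add(114, -354), 2))) = Add(12, Mul(-4, Pow(-240, 2))) = Add(12, Mul(-4, 57600)) = Add(12, -230400) = -230388)
Add(-273869, q) = Add(-273869, -230388) = -504257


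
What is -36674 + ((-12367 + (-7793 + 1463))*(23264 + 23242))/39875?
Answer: -2331898432/39875 ≈ -58480.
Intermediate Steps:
-36674 + ((-12367 + (-7793 + 1463))*(23264 + 23242))/39875 = -36674 + ((-12367 - 6330)*46506)*(1/39875) = -36674 - 18697*46506*(1/39875) = -36674 - 869522682*1/39875 = -36674 - 869522682/39875 = -2331898432/39875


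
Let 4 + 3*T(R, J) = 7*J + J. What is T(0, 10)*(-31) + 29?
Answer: -2269/3 ≈ -756.33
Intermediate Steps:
T(R, J) = -4/3 + 8*J/3 (T(R, J) = -4/3 + (7*J + J)/3 = -4/3 + (8*J)/3 = -4/3 + 8*J/3)
T(0, 10)*(-31) + 29 = (-4/3 + (8/3)*10)*(-31) + 29 = (-4/3 + 80/3)*(-31) + 29 = (76/3)*(-31) + 29 = -2356/3 + 29 = -2269/3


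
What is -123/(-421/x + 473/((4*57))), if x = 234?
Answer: -1093716/2449 ≈ -446.60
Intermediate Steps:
-123/(-421/x + 473/((4*57))) = -123/(-421/234 + 473/((4*57))) = -123/(-421*1/234 + 473/228) = -123/(-421/234 + 473*(1/228)) = -123/(-421/234 + 473/228) = -123/2449/8892 = -123*8892/2449 = -1093716/2449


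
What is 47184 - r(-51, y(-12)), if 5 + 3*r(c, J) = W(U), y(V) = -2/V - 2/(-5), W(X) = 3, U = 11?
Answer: 141554/3 ≈ 47185.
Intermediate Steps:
y(V) = ⅖ - 2/V (y(V) = -2/V - 2*(-⅕) = -2/V + ⅖ = ⅖ - 2/V)
r(c, J) = -⅔ (r(c, J) = -5/3 + (⅓)*3 = -5/3 + 1 = -⅔)
47184 - r(-51, y(-12)) = 47184 - 1*(-⅔) = 47184 + ⅔ = 141554/3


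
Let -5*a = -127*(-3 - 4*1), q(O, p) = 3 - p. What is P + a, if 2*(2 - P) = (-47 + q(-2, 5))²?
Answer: -13763/10 ≈ -1376.3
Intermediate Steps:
a = -889/5 (a = -(-127)*(-3 - 4*1)/5 = -(-127)*(-3 - 4)/5 = -(-127)*(-7)/5 = -⅕*889 = -889/5 ≈ -177.80)
P = -2397/2 (P = 2 - (-47 + (3 - 1*5))²/2 = 2 - (-47 + (3 - 5))²/2 = 2 - (-47 - 2)²/2 = 2 - ½*(-49)² = 2 - ½*2401 = 2 - 2401/2 = -2397/2 ≈ -1198.5)
P + a = -2397/2 - 889/5 = -13763/10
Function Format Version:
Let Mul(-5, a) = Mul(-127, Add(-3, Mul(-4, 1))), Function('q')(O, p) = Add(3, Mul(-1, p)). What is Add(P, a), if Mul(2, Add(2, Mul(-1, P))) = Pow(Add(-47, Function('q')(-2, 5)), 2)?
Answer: Rational(-13763, 10) ≈ -1376.3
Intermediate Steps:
a = Rational(-889, 5) (a = Mul(Rational(-1, 5), Mul(-127, Add(-3, Mul(-4, 1)))) = Mul(Rational(-1, 5), Mul(-127, Add(-3, -4))) = Mul(Rational(-1, 5), Mul(-127, -7)) = Mul(Rational(-1, 5), 889) = Rational(-889, 5) ≈ -177.80)
P = Rational(-2397, 2) (P = Add(2, Mul(Rational(-1, 2), Pow(Add(-47, Add(3, Mul(-1, 5))), 2))) = Add(2, Mul(Rational(-1, 2), Pow(Add(-47, Add(3, -5)), 2))) = Add(2, Mul(Rational(-1, 2), Pow(Add(-47, -2), 2))) = Add(2, Mul(Rational(-1, 2), Pow(-49, 2))) = Add(2, Mul(Rational(-1, 2), 2401)) = Add(2, Rational(-2401, 2)) = Rational(-2397, 2) ≈ -1198.5)
Add(P, a) = Add(Rational(-2397, 2), Rational(-889, 5)) = Rational(-13763, 10)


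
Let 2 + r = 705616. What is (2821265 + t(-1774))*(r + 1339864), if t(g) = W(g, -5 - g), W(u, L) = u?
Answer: 5767206811698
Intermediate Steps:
r = 705614 (r = -2 + 705616 = 705614)
t(g) = g
(2821265 + t(-1774))*(r + 1339864) = (2821265 - 1774)*(705614 + 1339864) = 2819491*2045478 = 5767206811698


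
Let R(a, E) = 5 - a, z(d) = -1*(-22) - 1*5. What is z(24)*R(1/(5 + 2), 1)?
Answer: 578/7 ≈ 82.571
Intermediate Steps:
z(d) = 17 (z(d) = 22 - 5 = 17)
z(24)*R(1/(5 + 2), 1) = 17*(5 - 1/(5 + 2)) = 17*(5 - 1/7) = 17*(5 - 1*⅐) = 17*(5 - ⅐) = 17*(34/7) = 578/7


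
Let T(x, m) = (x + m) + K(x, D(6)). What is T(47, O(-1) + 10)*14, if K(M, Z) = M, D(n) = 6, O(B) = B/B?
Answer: 1470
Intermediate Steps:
O(B) = 1
T(x, m) = m + 2*x (T(x, m) = (x + m) + x = (m + x) + x = m + 2*x)
T(47, O(-1) + 10)*14 = ((1 + 10) + 2*47)*14 = (11 + 94)*14 = 105*14 = 1470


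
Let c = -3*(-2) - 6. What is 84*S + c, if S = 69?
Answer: 5796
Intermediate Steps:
c = 0 (c = 6 - 6 = 0)
84*S + c = 84*69 + 0 = 5796 + 0 = 5796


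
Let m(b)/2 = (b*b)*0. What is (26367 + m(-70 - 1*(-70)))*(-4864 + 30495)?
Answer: 675812577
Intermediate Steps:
m(b) = 0 (m(b) = 2*((b*b)*0) = 2*(b²*0) = 2*0 = 0)
(26367 + m(-70 - 1*(-70)))*(-4864 + 30495) = (26367 + 0)*(-4864 + 30495) = 26367*25631 = 675812577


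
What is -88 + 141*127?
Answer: 17819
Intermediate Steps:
-88 + 141*127 = -88 + 17907 = 17819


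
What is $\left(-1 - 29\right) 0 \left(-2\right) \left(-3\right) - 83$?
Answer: $-83$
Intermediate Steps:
$\left(-1 - 29\right) 0 \left(-2\right) \left(-3\right) - 83 = - 30 \cdot 0 \left(-3\right) - 83 = \left(-30\right) 0 - 83 = 0 - 83 = -83$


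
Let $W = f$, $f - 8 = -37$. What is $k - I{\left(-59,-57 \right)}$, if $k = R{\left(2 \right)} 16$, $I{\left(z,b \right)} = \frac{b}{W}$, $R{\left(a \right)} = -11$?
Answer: $- \frac{5161}{29} \approx -177.97$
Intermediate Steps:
$f = -29$ ($f = 8 - 37 = -29$)
$W = -29$
$I{\left(z,b \right)} = - \frac{b}{29}$ ($I{\left(z,b \right)} = \frac{b}{-29} = b \left(- \frac{1}{29}\right) = - \frac{b}{29}$)
$k = -176$ ($k = \left(-11\right) 16 = -176$)
$k - I{\left(-59,-57 \right)} = -176 - \left(- \frac{1}{29}\right) \left(-57\right) = -176 - \frac{57}{29} = - \frac{5161}{29}$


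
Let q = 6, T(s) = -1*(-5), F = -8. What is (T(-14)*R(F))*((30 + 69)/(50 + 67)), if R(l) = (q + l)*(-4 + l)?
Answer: 1320/13 ≈ 101.54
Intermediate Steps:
T(s) = 5
R(l) = (-4 + l)*(6 + l) (R(l) = (6 + l)*(-4 + l) = (-4 + l)*(6 + l))
(T(-14)*R(F))*((30 + 69)/(50 + 67)) = (5*(-24 + (-8)² + 2*(-8)))*((30 + 69)/(50 + 67)) = (5*(-24 + 64 - 16))*(99/117) = (5*24)*(99*(1/117)) = 120*(11/13) = 1320/13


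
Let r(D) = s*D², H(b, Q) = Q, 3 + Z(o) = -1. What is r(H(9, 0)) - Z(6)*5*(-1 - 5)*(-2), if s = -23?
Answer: 240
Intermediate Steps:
Z(o) = -4 (Z(o) = -3 - 1 = -4)
r(D) = -23*D²
r(H(9, 0)) - Z(6)*5*(-1 - 5)*(-2) = -23*0² - (-4*5)*(-1 - 5)*(-2) = -23*0 - (-20)*(-6*(-2)) = 0 - (-20)*12 = 0 - 1*(-240) = 0 + 240 = 240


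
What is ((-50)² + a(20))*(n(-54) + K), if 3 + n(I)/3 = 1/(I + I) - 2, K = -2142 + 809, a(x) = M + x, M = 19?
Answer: -123215131/36 ≈ -3.4226e+6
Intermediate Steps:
a(x) = 19 + x
K = -1333
n(I) = -15 + 3/(2*I) (n(I) = -9 + 3*(1/(I + I) - 2) = -9 + 3*(1/(2*I) - 2) = -9 + 3*(-2 + 1/(2*I)) = -9 + (-6 + 3/(2*I)) = -15 + 3/(2*I))
((-50)² + a(20))*(n(-54) + K) = ((-50)² + (19 + 20))*((-15 + (3/2)/(-54)) - 1333) = (2500 + 39)*((-15 + (3/2)*(-1/54)) - 1333) = 2539*((-15 - 1/36) - 1333) = 2539*(-541/36 - 1333) = 2539*(-48529/36) = -123215131/36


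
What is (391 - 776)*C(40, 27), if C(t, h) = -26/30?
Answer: 1001/3 ≈ 333.67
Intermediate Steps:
C(t, h) = -13/15 (C(t, h) = -26*1/30 = -13/15)
(391 - 776)*C(40, 27) = (391 - 776)*(-13/15) = -385*(-13/15) = 1001/3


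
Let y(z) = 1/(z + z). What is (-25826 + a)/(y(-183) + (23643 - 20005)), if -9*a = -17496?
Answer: -8740812/1331507 ≈ -6.5646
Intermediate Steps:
y(z) = 1/(2*z)
a = 1944 (a = -1/9*(-17496) = 1944)
(-25826 + a)/(y(-183) + (23643 - 20005)) = (-25826 + 1944)/((1/2)/(-183) + (23643 - 20005)) = -23882/((1/2)*(-1/183) + 3638) = -23882/(-1/366 + 3638) = -23882/1331507/366 = -23882*366/1331507 = -8740812/1331507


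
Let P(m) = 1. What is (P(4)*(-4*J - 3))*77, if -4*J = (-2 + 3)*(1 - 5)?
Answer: -539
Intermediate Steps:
J = 1 (J = -(-2 + 3)*(1 - 5)/4 = -(-4)/4 = -1/4*(-4) = 1)
(P(4)*(-4*J - 3))*77 = (1*(-4*1 - 3))*77 = (1*(-4 - 3))*77 = (1*(-7))*77 = -7*77 = -539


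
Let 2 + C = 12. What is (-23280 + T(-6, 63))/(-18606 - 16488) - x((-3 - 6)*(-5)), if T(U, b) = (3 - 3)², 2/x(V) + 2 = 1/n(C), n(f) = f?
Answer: 190700/111131 ≈ 1.7160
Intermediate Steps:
C = 10 (C = -2 + 12 = 10)
x(V) = -20/19 (x(V) = 2/(-2 + 1/10) = 2/(-2 + ⅒) = 2/(-19/10) = 2*(-10/19) = -20/19)
T(U, b) = 0 (T(U, b) = 0² = 0)
(-23280 + T(-6, 63))/(-18606 - 16488) - x((-3 - 6)*(-5)) = (-23280 + 0)/(-18606 - 16488) - 1*(-20/19) = -23280/(-35094) + 20/19 = -23280*(-1/35094) + 20/19 = 3880/5849 + 20/19 = 190700/111131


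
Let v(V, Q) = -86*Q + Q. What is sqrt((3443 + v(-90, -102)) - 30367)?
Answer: I*sqrt(18254) ≈ 135.11*I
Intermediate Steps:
v(V, Q) = -85*Q
sqrt((3443 + v(-90, -102)) - 30367) = sqrt((3443 - 85*(-102)) - 30367) = sqrt((3443 + 8670) - 30367) = sqrt(12113 - 30367) = sqrt(-18254) = I*sqrt(18254)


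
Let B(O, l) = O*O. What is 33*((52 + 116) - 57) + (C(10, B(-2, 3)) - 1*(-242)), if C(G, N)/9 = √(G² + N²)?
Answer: 3905 + 18*√29 ≈ 4001.9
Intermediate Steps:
B(O, l) = O²
C(G, N) = 9*√(G² + N²)
33*((52 + 116) - 57) + (C(10, B(-2, 3)) - 1*(-242)) = 33*((52 + 116) - 57) + (9*√(10² + ((-2)²)²) - 1*(-242)) = 33*(168 - 57) + (9*√(100 + 4²) + 242) = 33*111 + (9*√(100 + 16) + 242) = 3663 + (9*√116 + 242) = 3663 + (9*(2*√29) + 242) = 3663 + (18*√29 + 242) = 3663 + (242 + 18*√29) = 3905 + 18*√29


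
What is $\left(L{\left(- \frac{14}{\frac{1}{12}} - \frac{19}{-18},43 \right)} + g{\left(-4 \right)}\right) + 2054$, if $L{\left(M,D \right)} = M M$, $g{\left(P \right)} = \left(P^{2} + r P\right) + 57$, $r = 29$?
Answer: $\frac{9681589}{324} \approx 29881.0$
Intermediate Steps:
$g{\left(P \right)} = 57 + P^{2} + 29 P$ ($g{\left(P \right)} = \left(P^{2} + 29 P\right) + 57 = 57 + P^{2} + 29 P$)
$L{\left(M,D \right)} = M^{2}$
$\left(L{\left(- \frac{14}{\frac{1}{12}} - \frac{19}{-18},43 \right)} + g{\left(-4 \right)}\right) + 2054 = \left(\left(- \frac{14}{\frac{1}{12}} - \frac{19}{-18}\right)^{2} + \left(57 + \left(-4\right)^{2} + 29 \left(-4\right)\right)\right) + 2054 = \left(\left(- 14 \frac{1}{\frac{1}{12}} - - \frac{19}{18}\right)^{2} + \left(57 + 16 - 116\right)\right) + 2054 = \left(\left(\left(-14\right) 12 + \frac{19}{18}\right)^{2} - 43\right) + 2054 = \left(\left(-168 + \frac{19}{18}\right)^{2} - 43\right) + 2054 = \left(\left(- \frac{3005}{18}\right)^{2} - 43\right) + 2054 = \left(\frac{9030025}{324} - 43\right) + 2054 = \frac{9016093}{324} + 2054 = \frac{9681589}{324}$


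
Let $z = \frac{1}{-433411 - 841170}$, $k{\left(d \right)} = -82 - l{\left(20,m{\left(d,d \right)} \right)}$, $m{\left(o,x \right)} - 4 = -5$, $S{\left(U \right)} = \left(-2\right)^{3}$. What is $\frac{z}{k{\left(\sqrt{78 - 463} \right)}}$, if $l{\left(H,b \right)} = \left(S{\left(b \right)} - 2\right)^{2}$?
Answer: $\frac{1}{231973742} \approx 4.3108 \cdot 10^{-9}$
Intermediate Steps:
$S{\left(U \right)} = -8$
$m{\left(o,x \right)} = -1$ ($m{\left(o,x \right)} = 4 - 5 = -1$)
$l{\left(H,b \right)} = 100$ ($l{\left(H,b \right)} = \left(-8 - 2\right)^{2} = \left(-10\right)^{2} = 100$)
$k{\left(d \right)} = -182$ ($k{\left(d \right)} = -82 - 100 = -182$)
$z = - \frac{1}{1274581}$ ($z = \frac{1}{-1274581} = - \frac{1}{1274581} \approx -7.8457 \cdot 10^{-7}$)
$\frac{z}{k{\left(\sqrt{78 - 463} \right)}} = - \frac{1}{1274581 \left(-182\right)} = \left(- \frac{1}{1274581}\right) \left(- \frac{1}{182}\right) = \frac{1}{231973742}$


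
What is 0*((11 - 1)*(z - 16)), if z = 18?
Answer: 0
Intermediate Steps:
0*((11 - 1)*(z - 16)) = 0*((11 - 1)*(18 - 16)) = 0*(10*2) = 0*20 = 0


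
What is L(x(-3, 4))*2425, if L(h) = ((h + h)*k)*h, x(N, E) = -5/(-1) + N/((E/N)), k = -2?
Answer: -2039425/4 ≈ -5.0986e+5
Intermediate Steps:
x(N, E) = 5 + N²/E (x(N, E) = -5*(-1) + N*(N/E) = 5 + N²/E)
L(h) = -4*h² (L(h) = ((h + h)*(-2))*h = ((2*h)*(-2))*h = (-4*h)*h = -4*h²)
L(x(-3, 4))*2425 = -4*(5 + (-3)²/4)²*2425 = -4*(5 + (¼)*9)²*2425 = -4*(5 + 9/4)²*2425 = -4*(29/4)²*2425 = -4*841/16*2425 = -841/4*2425 = -2039425/4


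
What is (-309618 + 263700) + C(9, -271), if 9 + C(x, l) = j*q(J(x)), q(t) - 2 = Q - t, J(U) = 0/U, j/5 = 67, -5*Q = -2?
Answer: -45123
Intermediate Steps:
Q = 2/5 (Q = -1/5*(-2) = 2/5 ≈ 0.40000)
j = 335 (j = 5*67 = 335)
J(U) = 0
q(t) = 12/5 - t (q(t) = 2 + (2/5 - t) = 12/5 - t)
C(x, l) = 795 (C(x, l) = -9 + 335*(12/5 - 1*0) = -9 + 335*(12/5 + 0) = -9 + 335*(12/5) = -9 + 804 = 795)
(-309618 + 263700) + C(9, -271) = (-309618 + 263700) + 795 = -45918 + 795 = -45123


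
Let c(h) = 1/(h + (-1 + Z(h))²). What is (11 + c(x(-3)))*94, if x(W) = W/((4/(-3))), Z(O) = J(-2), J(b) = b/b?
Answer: 9682/9 ≈ 1075.8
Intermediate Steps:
J(b) = 1
Z(O) = 1
x(W) = -3*W/4 (x(W) = W/((4*(-⅓))) = W/(-4/3) = W*(-¾) = -3*W/4)
c(h) = 1/h (c(h) = 1/(h + (-1 + 1)²) = 1/(h + 0²) = 1/(h + 0) = 1/h)
(11 + c(x(-3)))*94 = (11 + 1/(-¾*(-3)))*94 = (11 + 1/(9/4))*94 = (11 + 4/9)*94 = (103/9)*94 = 9682/9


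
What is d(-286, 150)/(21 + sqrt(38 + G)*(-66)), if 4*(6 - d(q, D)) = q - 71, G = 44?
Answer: -889/158556 - 1397*sqrt(82)/79278 ≈ -0.16518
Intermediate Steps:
d(q, D) = 95/4 - q/4 (d(q, D) = 6 - (q - 71)/4 = 6 - (-71 + q)/4 = 6 + (71/4 - q/4) = 95/4 - q/4)
d(-286, 150)/(21 + sqrt(38 + G)*(-66)) = (95/4 - 1/4*(-286))/(21 + sqrt(38 + 44)*(-66)) = (95/4 + 143/2)/(21 + sqrt(82)*(-66)) = 381/(4*(21 - 66*sqrt(82)))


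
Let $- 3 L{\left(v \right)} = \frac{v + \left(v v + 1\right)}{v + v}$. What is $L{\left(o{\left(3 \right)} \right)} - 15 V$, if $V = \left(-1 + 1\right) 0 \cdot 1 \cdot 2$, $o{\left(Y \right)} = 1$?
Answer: $- \frac{1}{2} \approx -0.5$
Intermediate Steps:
$L{\left(v \right)} = - \frac{1 + v + v^{2}}{6 v}$ ($L{\left(v \right)} = - \frac{\left(v + \left(v v + 1\right)\right) \frac{1}{v + v}}{3} = - \frac{\left(v + \left(v^{2} + 1\right)\right) \frac{1}{2 v}}{3} = - \frac{\left(v + \left(1 + v^{2}\right)\right) \frac{1}{2 v}}{3} = - \frac{\left(1 + v + v^{2}\right) \frac{1}{2 v}}{3} = - \frac{\frac{1}{2} \frac{1}{v} \left(1 + v + v^{2}\right)}{3} = - \frac{1 + v + v^{2}}{6 v}$)
$V = 0$ ($V = 0 \cdot 0 \cdot 2 = 0 \cdot 0 = 0$)
$L{\left(o{\left(3 \right)} \right)} - 15 V = \frac{-1 - 1 \left(1 + 1\right)}{6 \cdot 1} - 0 = \frac{1}{6} \cdot 1 \left(-1 - 1 \cdot 2\right) + 0 = \frac{1}{6} \cdot 1 \left(-1 - 2\right) + 0 = \frac{1}{6} \cdot 1 \left(-3\right) + 0 = - \frac{1}{2} + 0 = - \frac{1}{2}$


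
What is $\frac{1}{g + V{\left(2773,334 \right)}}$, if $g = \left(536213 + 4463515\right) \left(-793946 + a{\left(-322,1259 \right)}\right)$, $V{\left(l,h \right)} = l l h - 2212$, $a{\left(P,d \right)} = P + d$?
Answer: $- \frac{1}{3962261001078} \approx -2.5238 \cdot 10^{-13}$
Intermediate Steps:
$V{\left(l,h \right)} = -2212 + h l^{2}$ ($V{\left(l,h \right)} = l^{2} h - 2212 = h l^{2} - 2212 = -2212 + h l^{2}$)
$g = -3964829301552$ ($g = \left(536213 + 4463515\right) \left(-793946 + \left(-322 + 1259\right)\right) = 4999728 \left(-793946 + 937\right) = 4999728 \left(-793009\right) = -3964829301552$)
$\frac{1}{g + V{\left(2773,334 \right)}} = \frac{1}{-3964829301552 - \left(2212 - 334 \cdot 2773^{2}\right)} = \frac{1}{-3964829301552 + \left(-2212 + 334 \cdot 7689529\right)} = \frac{1}{-3964829301552 + \left(-2212 + 2568302686\right)} = \frac{1}{-3964829301552 + 2568300474} = \frac{1}{-3962261001078} = - \frac{1}{3962261001078}$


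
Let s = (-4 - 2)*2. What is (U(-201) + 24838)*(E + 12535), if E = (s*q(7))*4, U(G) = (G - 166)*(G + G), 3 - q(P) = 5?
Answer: 2177230732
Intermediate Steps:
q(P) = -2 (q(P) = 3 - 1*5 = 3 - 5 = -2)
U(G) = 2*G*(-166 + G) (U(G) = (-166 + G)*(2*G) = 2*G*(-166 + G))
s = -12 (s = -6*2 = -12)
E = 96 (E = -12*(-2)*4 = 24*4 = 96)
(U(-201) + 24838)*(E + 12535) = (2*(-201)*(-166 - 201) + 24838)*(96 + 12535) = (2*(-201)*(-367) + 24838)*12631 = (147534 + 24838)*12631 = 172372*12631 = 2177230732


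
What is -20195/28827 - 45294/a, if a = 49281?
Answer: -766973311/473541129 ≈ -1.6197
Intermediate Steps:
-20195/28827 - 45294/a = -20195/28827 - 45294/49281 = -20195*1/28827 - 45294*1/49281 = -20195/28827 - 15098/16427 = -766973311/473541129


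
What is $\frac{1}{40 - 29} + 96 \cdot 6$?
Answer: $\frac{6337}{11} \approx 576.09$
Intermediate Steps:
$\frac{1}{40 - 29} + 96 \cdot 6 = \frac{1}{11} + 576 = \frac{6337}{11}$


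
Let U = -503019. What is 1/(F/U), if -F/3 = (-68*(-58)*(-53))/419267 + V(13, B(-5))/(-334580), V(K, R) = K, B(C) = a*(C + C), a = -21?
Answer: -2138262932644980/6358488821 ≈ -3.3629e+5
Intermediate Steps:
B(C) = -42*C (B(C) = -21*(C + C) = -42*C)
F = 209830131093/140278352860 (F = -3*((-68*(-58)*(-53))/419267 + 13/(-334580)) = -3*((3944*(-53))*(1/419267) + 13*(-1/334580)) = -3*(-209032*1/419267 - 13/334580) = -3*(-209032/419267 - 13/334580) = -3*(-69943377031/140278352860) = 209830131093/140278352860 ≈ 1.4958)
1/(F/U) = 1/((209830131093/140278352860)/(-503019)) = 1/((209830131093/140278352860)*(-1/503019)) = 1/(-6358488821/2138262932644980) = -2138262932644980/6358488821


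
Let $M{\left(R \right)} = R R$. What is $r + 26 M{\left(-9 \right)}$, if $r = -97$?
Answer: $2009$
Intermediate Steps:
$M{\left(R \right)} = R^{2}$
$r + 26 M{\left(-9 \right)} = -97 + 26 \left(-9\right)^{2} = -97 + 26 \cdot 81 = -97 + 2106 = 2009$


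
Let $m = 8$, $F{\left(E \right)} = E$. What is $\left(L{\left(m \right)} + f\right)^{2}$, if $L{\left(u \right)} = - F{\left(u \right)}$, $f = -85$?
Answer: $8649$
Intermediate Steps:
$L{\left(u \right)} = - u$
$\left(L{\left(m \right)} + f\right)^{2} = \left(\left(-1\right) 8 - 85\right)^{2} = \left(-8 - 85\right)^{2} = \left(-93\right)^{2} = 8649$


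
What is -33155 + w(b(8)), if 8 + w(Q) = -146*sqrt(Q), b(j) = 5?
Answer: -33163 - 146*sqrt(5) ≈ -33489.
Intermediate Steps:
w(Q) = -8 - 146*sqrt(Q)
-33155 + w(b(8)) = -33155 + (-8 - 146*sqrt(5)) = -33163 - 146*sqrt(5)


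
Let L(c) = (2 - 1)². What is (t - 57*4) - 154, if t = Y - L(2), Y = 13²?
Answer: -214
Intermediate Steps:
Y = 169
L(c) = 1 (L(c) = 1² = 1)
t = 168 (t = 169 - 1*1 = 169 - 1 = 168)
(t - 57*4) - 154 = (168 - 57*4) - 154 = (168 - 228) - 154 = -60 - 154 = -214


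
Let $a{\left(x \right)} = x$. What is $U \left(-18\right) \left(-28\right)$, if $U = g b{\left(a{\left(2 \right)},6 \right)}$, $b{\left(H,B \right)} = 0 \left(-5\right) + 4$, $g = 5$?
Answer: $10080$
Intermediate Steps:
$b{\left(H,B \right)} = 4$ ($b{\left(H,B \right)} = 0 + 4 = 4$)
$U = 20$ ($U = 5 \cdot 4 = 20$)
$U \left(-18\right) \left(-28\right) = 20 \left(-18\right) \left(-28\right) = \left(-360\right) \left(-28\right) = 10080$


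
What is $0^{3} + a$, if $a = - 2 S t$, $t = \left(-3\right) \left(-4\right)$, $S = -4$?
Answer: $96$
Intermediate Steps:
$t = 12$
$a = 96$ ($a = \left(-2\right) \left(-4\right) 12 = 8 \cdot 12 = 96$)
$0^{3} + a = 0^{3} + 96 = 0 + 96 = 96$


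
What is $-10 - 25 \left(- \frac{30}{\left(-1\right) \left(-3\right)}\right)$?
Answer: $240$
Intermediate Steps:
$-10 - 25 \left(- \frac{30}{\left(-1\right) \left(-3\right)}\right) = -10 - 25 \left(- \frac{30}{3}\right) = -10 - 25 \left(\left(-30\right) \frac{1}{3}\right) = -10 - -250 = -10 + 250 = 240$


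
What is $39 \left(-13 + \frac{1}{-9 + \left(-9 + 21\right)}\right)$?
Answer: $-494$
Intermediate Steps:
$39 \left(-13 + \frac{1}{-9 + \left(-9 + 21\right)}\right) = 39 \left(-13 + \frac{1}{-9 + 12}\right) = 39 \left(-13 + \frac{1}{3}\right) = 39 \left(- \frac{38}{3}\right) = -494$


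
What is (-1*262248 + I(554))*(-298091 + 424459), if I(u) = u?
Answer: -33069747392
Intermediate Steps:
(-1*262248 + I(554))*(-298091 + 424459) = (-1*262248 + 554)*(-298091 + 424459) = (-262248 + 554)*126368 = -261694*126368 = -33069747392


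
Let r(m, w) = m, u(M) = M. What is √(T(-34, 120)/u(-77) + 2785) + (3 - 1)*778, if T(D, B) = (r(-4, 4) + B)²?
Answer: 1556 + √15476153/77 ≈ 1607.1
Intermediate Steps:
T(D, B) = (-4 + B)²
√(T(-34, 120)/u(-77) + 2785) + (3 - 1)*778 = √((-4 + 120)²/(-77) + 2785) + (3 - 1)*778 = √(116²*(-1/77) + 2785) + 2*778 = √(13456*(-1/77) + 2785) + 1556 = √(-13456/77 + 2785) + 1556 = √(200989/77) + 1556 = √15476153/77 + 1556 = 1556 + √15476153/77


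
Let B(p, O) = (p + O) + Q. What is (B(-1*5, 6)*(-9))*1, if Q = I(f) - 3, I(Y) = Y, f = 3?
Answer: -9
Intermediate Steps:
Q = 0 (Q = 3 - 3 = 0)
B(p, O) = O + p (B(p, O) = (p + O) + 0 = (O + p) + 0 = O + p)
(B(-1*5, 6)*(-9))*1 = ((6 - 1*5)*(-9))*1 = ((6 - 5)*(-9))*1 = (1*(-9))*1 = -9*1 = -9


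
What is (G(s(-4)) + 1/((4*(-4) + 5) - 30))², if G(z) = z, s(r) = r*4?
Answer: 431649/1681 ≈ 256.78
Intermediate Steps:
s(r) = 4*r
(G(s(-4)) + 1/((4*(-4) + 5) - 30))² = (4*(-4) + 1/((4*(-4) + 5) - 30))² = (-16 + 1/((-16 + 5) - 30))² = (-16 + 1/(-11 - 30))² = (-16 + 1/(-41))² = (-16 - 1/41)² = (-657/41)² = 431649/1681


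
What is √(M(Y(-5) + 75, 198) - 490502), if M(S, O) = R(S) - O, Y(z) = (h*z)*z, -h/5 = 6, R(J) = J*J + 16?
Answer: I*√35059 ≈ 187.24*I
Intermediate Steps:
R(J) = 16 + J² (R(J) = J² + 16 = 16 + J²)
h = -30 (h = -5*6 = -30)
Y(z) = -30*z² (Y(z) = (-30*z)*z = -30*z²)
M(S, O) = 16 + S² - O (M(S, O) = (16 + S²) - O = 16 + S² - O)
√(M(Y(-5) + 75, 198) - 490502) = √((16 + (-30*(-5)² + 75)² - 1*198) - 490502) = √((16 + (-30*25 + 75)² - 198) - 490502) = √((16 + (-750 + 75)² - 198) - 490502) = √((16 + (-675)² - 198) - 490502) = √((16 + 455625 - 198) - 490502) = √(455443 - 490502) = √(-35059) = I*√35059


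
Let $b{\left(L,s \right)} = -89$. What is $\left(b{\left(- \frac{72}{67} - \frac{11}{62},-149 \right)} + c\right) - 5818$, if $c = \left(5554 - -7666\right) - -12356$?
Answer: $19669$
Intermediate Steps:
$c = 25576$ ($c = \left(5554 + 7666\right) + 12356 = 13220 + 12356 = 25576$)
$\left(b{\left(- \frac{72}{67} - \frac{11}{62},-149 \right)} + c\right) - 5818 = \left(-89 + 25576\right) - 5818 = 25487 - 5818 = 19669$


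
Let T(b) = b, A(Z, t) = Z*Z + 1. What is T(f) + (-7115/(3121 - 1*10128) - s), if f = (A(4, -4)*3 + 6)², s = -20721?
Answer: 167964905/7007 ≈ 23971.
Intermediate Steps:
A(Z, t) = 1 + Z² (A(Z, t) = Z² + 1 = 1 + Z²)
f = 3249 (f = ((1 + 4²)*3 + 6)² = ((1 + 16)*3 + 6)² = (17*3 + 6)² = (51 + 6)² = 57² = 3249)
T(f) + (-7115/(3121 - 1*10128) - s) = 3249 + (-7115/(3121 - 1*10128) - 1*(-20721)) = 3249 + (-7115/(3121 - 10128) + 20721) = 3249 + (-7115/(-7007) + 20721) = 3249 + (-7115*(-1/7007) + 20721) = 3249 + (7115/7007 + 20721) = 3249 + 145199162/7007 = 167964905/7007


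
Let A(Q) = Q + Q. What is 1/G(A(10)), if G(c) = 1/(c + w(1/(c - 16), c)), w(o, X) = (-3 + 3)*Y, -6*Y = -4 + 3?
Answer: 20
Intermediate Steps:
Y = 1/6 (Y = -(-4 + 3)/6 = -1/6*(-1) = 1/6 ≈ 0.16667)
A(Q) = 2*Q
w(o, X) = 0 (w(o, X) = (-3 + 3)*(1/6) = 0*(1/6) = 0)
G(c) = 1/c (G(c) = 1/(c + 0) = 1/c)
1/G(A(10)) = 1/(1/(2*10)) = 1/(1/20) = 20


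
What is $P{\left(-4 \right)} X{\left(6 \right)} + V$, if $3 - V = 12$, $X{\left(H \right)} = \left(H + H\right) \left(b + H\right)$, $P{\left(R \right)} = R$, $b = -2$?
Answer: $-201$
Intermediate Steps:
$X{\left(H \right)} = 2 H \left(-2 + H\right)$ ($X{\left(H \right)} = \left(H + H\right) \left(-2 + H\right) = 2 H \left(-2 + H\right)$)
$V = -9$ ($V = 3 - 12 = -9$)
$P{\left(-4 \right)} X{\left(6 \right)} + V = - 4 \cdot 2 \cdot 6 \left(-2 + 6\right) - 9 = - 4 \cdot 2 \cdot 6 \cdot 4 - 9 = \left(-4\right) 48 - 9 = -192 - 9 = -201$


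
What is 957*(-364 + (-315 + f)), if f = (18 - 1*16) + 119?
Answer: -534006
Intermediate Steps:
f = 121 (f = (18 - 16) + 119 = 2 + 119 = 121)
957*(-364 + (-315 + f)) = 957*(-364 + (-315 + 121)) = 957*(-364 - 194) = 957*(-558) = -534006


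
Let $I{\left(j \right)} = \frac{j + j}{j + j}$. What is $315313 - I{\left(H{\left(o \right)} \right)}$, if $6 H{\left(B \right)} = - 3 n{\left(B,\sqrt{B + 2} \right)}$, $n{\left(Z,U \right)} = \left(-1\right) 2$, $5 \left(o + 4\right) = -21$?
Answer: $315312$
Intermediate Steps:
$o = - \frac{41}{5}$ ($o = -4 + \frac{1}{5} \left(-21\right) = -4 - \frac{21}{5} = - \frac{41}{5} \approx -8.2$)
$n{\left(Z,U \right)} = -2$
$H{\left(B \right)} = 1$ ($H{\left(B \right)} = \frac{\left(-3\right) \left(-2\right)}{6} = \frac{1}{6} \cdot 6 = 1$)
$I{\left(j \right)} = 1$ ($I{\left(j \right)} = \frac{2 j}{2 j} = 2 j \frac{1}{2 j} = 1$)
$315313 - I{\left(H{\left(o \right)} \right)} = 315313 - 1 = 315312$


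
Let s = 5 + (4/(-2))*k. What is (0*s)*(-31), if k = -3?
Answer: 0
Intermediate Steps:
s = 11 (s = 5 + (4/(-2))*(-3) = 5 + (4*(-1/2))*(-3) = 5 - 2*(-3) = 5 + 6 = 11)
(0*s)*(-31) = (0*11)*(-31) = 0*(-31) = 0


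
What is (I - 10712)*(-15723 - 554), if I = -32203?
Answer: 698527455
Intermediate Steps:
(I - 10712)*(-15723 - 554) = (-32203 - 10712)*(-15723 - 554) = -42915*(-16277) = 698527455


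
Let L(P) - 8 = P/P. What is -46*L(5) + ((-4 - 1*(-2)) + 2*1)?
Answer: -414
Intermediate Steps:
L(P) = 9 (L(P) = 8 + P/P = 8 + 1 = 9)
-46*L(5) + ((-4 - 1*(-2)) + 2*1) = -46*9 + ((-4 - 1*(-2)) + 2*1) = -414 + ((-4 + 2) + 2) = -414 + (-2 + 2) = -414 + 0 = -414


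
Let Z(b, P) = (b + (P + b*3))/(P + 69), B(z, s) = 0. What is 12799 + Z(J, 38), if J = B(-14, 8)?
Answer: 1369531/107 ≈ 12799.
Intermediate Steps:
J = 0
Z(b, P) = (P + 4*b)/(69 + P) (Z(b, P) = (b + (P + 3*b))/(69 + P) = (P + 4*b)/(69 + P))
12799 + Z(J, 38) = 12799 + (38 + 4*0)/(69 + 38) = 12799 + (38 + 0)/107 = 12799 + (1/107)*38 = 12799 + 38/107 = 1369531/107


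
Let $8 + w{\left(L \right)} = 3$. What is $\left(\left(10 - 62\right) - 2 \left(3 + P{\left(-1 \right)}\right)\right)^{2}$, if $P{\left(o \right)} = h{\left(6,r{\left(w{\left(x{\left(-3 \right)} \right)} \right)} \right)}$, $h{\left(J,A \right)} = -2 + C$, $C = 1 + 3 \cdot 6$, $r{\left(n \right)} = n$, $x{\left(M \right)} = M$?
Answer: $8464$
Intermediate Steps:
$w{\left(L \right)} = -5$ ($w{\left(L \right)} = -8 + 3 = -5$)
$C = 19$ ($C = 1 + 18 = 19$)
$h{\left(J,A \right)} = 17$ ($h{\left(J,A \right)} = -2 + 19 = 17$)
$P{\left(o \right)} = 17$
$\left(\left(10 - 62\right) - 2 \left(3 + P{\left(-1 \right)}\right)\right)^{2} = \left(\left(10 - 62\right) - 2 \left(3 + 17\right)\right)^{2} = \left(-52 - 40\right)^{2} = \left(-92\right)^{2} = 8464$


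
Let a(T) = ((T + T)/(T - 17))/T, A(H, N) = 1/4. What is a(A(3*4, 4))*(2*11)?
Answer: -176/67 ≈ -2.6269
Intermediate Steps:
A(H, N) = ¼
a(T) = 2/(-17 + T) (a(T) = ((2*T)/(-17 + T))/T = (2*T/(-17 + T))/T = 2/(-17 + T))
a(A(3*4, 4))*(2*11) = (2/(-17 + ¼))*(2*11) = (2/(-67/4))*22 = (2*(-4/67))*22 = -8/67*22 = -176/67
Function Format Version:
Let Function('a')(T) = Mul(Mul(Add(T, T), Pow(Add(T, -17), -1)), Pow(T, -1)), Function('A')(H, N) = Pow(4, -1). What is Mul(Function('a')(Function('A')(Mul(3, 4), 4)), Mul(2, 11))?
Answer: Rational(-176, 67) ≈ -2.6269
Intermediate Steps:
Function('A')(H, N) = Rational(1, 4)
Function('a')(T) = Mul(2, Pow(Add(-17, T), -1)) (Function('a')(T) = Mul(Mul(Mul(2, T), Pow(Add(-17, T), -1)), Pow(T, -1)) = Mul(Mul(2, T, Pow(Add(-17, T), -1)), Pow(T, -1)) = Mul(2, Pow(Add(-17, T), -1)))
Mul(Function('a')(Function('A')(Mul(3, 4), 4)), Mul(2, 11)) = Mul(Mul(2, Pow(Add(-17, Rational(1, 4)), -1)), Mul(2, 11)) = Mul(Mul(2, Pow(Rational(-67, 4), -1)), 22) = Mul(Mul(2, Rational(-4, 67)), 22) = Mul(Rational(-8, 67), 22) = Rational(-176, 67)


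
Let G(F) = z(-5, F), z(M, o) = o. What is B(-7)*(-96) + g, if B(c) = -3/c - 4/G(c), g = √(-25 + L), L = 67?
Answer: -96 + √42 ≈ -89.519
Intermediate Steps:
G(F) = F
g = √42 (g = √(-25 + 67) = √42 ≈ 6.4807)
B(c) = -7/c (B(c) = -3/c - 4/c = -7/c)
B(-7)*(-96) + g = -7/(-7)*(-96) + √42 = -7*(-⅐)*(-96) + √42 = 1*(-96) + √42 = -96 + √42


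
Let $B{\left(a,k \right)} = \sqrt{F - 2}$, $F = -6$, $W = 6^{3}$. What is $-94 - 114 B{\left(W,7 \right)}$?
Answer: $-94 - 228 i \sqrt{2} \approx -94.0 - 322.44 i$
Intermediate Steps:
$W = 216$
$B{\left(a,k \right)} = 2 i \sqrt{2}$ ($B{\left(a,k \right)} = \sqrt{-6 - 2} = \sqrt{-8} = 2 i \sqrt{2}$)
$-94 - 114 B{\left(W,7 \right)} = -94 - 114 \cdot 2 i \sqrt{2} = -94 - 228 i \sqrt{2}$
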